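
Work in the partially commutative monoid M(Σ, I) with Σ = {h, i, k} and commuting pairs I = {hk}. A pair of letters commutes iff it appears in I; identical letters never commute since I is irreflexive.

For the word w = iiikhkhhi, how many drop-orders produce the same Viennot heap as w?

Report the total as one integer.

10

0(i) covers ∅
1(i) covers 0:i
2(i) covers 1:i
3(k) covers 2:i
4(h) covers 2:i
5(k) covers 3:k
6(h) covers 4:h
7(h) covers 6:h
8(i) covers 5:k, 7:h
floor of heap: 0:i
completions by unplaced set U, small U first (add the entries for U minus each lowest piece of U):
  |U|=1: {8}:1
  |U|=2: {5,8}:1  {7,8}:1
  |U|=3: {3,5,8}:1  {5,7,8}:2  {6,7,8}:1
  |U|=4: {3,5,7,8}:3  {4,6,7,8}:1  {5,6,7,8}:3
  |U|=5: {3,5,6,7,8}:6  {4,5,6,7,8}:4
  |U|=6: {3,4,5,6,7,8}:10
  |U|=7: {2,3,4,5,6,7,8}:10
  start at 0(i): 10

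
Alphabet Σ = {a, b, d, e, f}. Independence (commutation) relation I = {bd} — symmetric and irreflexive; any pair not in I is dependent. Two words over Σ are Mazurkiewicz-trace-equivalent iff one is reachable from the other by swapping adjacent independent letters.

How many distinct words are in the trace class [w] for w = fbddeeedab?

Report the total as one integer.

3

0(f) covers ∅
1(b) covers 0:f
2(d) covers 0:f
3(d) covers 2:d
4(e) covers 1:b, 3:d
5(e) covers 4:e
6(e) covers 5:e
7(d) covers 6:e
8(a) covers 7:d
9(b) covers 8:a
floor of heap: 0:f
completions by unplaced set U, small U first (add the entries for U minus each lowest piece of U):
  |U|=1: {9}:1
  |U|=2: {8,9}:1
  |U|=3: {7,8,9}:1
  |U|=4: {6,7,8,9}:1
  |U|=5: {5,6,7,8,9}:1
  |U|=6: {4,5,6,7,8,9}:1
  |U|=7: {1,4,5,6,7,8,9}:1  {3,4,5,6,7,8,9}:1
  |U|=8: {1,3,4,5,6,7,8,9}:2  {2,3,4,5,6,7,8,9}:1
  start at 0(f): 3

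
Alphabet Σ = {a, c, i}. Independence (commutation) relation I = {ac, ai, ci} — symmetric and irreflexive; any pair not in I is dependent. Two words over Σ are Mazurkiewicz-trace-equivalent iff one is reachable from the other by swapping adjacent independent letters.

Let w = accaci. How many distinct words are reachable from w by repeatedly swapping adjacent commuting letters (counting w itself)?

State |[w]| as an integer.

piece 0:a — minimal
piece 1:c — minimal
piece 2:c rests on {1:c}
piece 3:a rests on {0:a}
piece 4:c rests on {2:c}
piece 5:i — minimal
minimal pieces: {0:a, 1:c, 5:i}
ways to finish when only these pieces remain (= sum over removing one remaining piece with nothing left below it):
  1 left: {3}→1  {4}→1  {5}→1
  2 left: {0,3}→1  {2,4}→1  {3,4}→2  {3,5}→2  {4,5}→2
  3 left: {0,3,4}→3  {0,3,5}→3  {1,2,4}→1  {2,3,4}→3  {2,4,5}→3  {3,4,5}→6
  4 left: {0,2,3,4}→6  {0,3,4,5}→12  {1,2,3,4}→4  {1,2,4,5}→4  {2,3,4,5}→12
  placing 0:a first → 20 extensions
  placing 1:c first → 30 extensions
  placing 5:i first → 10 extensions
total linear extensions = 60

60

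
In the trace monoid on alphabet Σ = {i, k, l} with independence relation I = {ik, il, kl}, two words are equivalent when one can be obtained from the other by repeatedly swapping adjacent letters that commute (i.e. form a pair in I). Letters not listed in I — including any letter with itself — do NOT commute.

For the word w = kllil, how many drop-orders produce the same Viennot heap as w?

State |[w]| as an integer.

20

0(k) covers ∅
1(l) covers ∅
2(l) covers 1:l
3(i) covers ∅
4(l) covers 2:l
floor of heap: 0:k, 1:l, 3:i
completions by unplaced set U, small U first (add the entries for U minus each lowest piece of U):
  |U|=1: {0}:1  {3}:1  {4}:1
  |U|=2: {0,3}:2  {0,4}:2  {2,4}:1  {3,4}:2
  |U|=3: {0,2,4}:3  {0,3,4}:6  {1,2,4}:1  {2,3,4}:3
  start at 0(k): 4
  start at 1(l): 12
  start at 3(i): 4
sum over floor = 20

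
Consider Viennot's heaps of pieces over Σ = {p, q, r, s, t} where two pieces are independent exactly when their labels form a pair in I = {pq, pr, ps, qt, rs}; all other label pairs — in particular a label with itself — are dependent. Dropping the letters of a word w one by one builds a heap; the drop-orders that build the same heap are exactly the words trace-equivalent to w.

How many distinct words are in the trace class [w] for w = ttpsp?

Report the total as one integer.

3

drop 0:t onto floor
drop 1:t onto {0:t}
drop 2:p onto {1:t}
drop 3:s onto {1:t}
drop 4:p onto {2:p}
ground layer = {0:t}
drop-orders for the pieces not yet dropped (sum over which currently-grounded one goes next):
  1 to go: {3} 1  {4} 1
  2 to go: {2,4} 1  {3,4} 2
  3 to go: {2,3,4} 3
  if 0:t drops first: 3 orders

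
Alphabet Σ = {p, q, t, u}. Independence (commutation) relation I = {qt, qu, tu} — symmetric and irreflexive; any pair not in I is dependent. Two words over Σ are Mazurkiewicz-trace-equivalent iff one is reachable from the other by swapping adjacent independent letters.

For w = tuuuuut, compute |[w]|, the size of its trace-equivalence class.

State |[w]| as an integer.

21

#0=t has no predecessor
#1=u has no predecessor
#2=u depends on [1:u]
#3=u depends on [2:u]
#4=u depends on [3:u]
#5=u depends on [4:u]
#6=t depends on [0:t]
sources: [0:t, 1:u]
N(rest) = Σ N(rest − s) over sources s of rest; N(one piece) = 1:
  size 1 → [5]=1  [6]=1
  size 2 → [0,6]=1  [4,5]=1  [5,6]=2
  size 3 → [0,5,6]=3  [3,4,5]=1  [4,5,6]=3
  size 4 → [0,4,5,6]=6  [2,3,4,5]=1  [3,4,5,6]=4
  size 5 → [0,3,4,5,6]=10  [1,2,3,4,5]=1  [2,3,4,5,6]=5
  first=0(t) contributes 6
  first=1(u) contributes 15
|[w]| = 21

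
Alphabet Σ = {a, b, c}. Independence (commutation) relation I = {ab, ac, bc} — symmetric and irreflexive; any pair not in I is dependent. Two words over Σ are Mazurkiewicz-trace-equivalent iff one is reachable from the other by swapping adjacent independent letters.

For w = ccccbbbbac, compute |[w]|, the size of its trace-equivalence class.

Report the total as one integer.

piece 0:c — minimal
piece 1:c rests on {0:c}
piece 2:c rests on {1:c}
piece 3:c rests on {2:c}
piece 4:b — minimal
piece 5:b rests on {4:b}
piece 6:b rests on {5:b}
piece 7:b rests on {6:b}
piece 8:a — minimal
piece 9:c rests on {3:c}
minimal pieces: {0:c, 4:b, 8:a}
ways to finish when only these pieces remain (= sum over removing one remaining piece with nothing left below it):
  1 left: {7}→1  {8}→1  {9}→1
  2 left: {3,9}→1  {6,7}→1  {7,8}→2  {7,9}→2  {8,9}→2
  3 left: {2,3,9}→1  {3,7,9}→3  {3,8,9}→3  {5,6,7}→1  {6,7,8}→3  {6,7,9}→3  {7,8,9}→6
  4 left: {1,2,3,9}→1  {2,3,7,9}→4  {2,3,8,9}→4  {3,6,7,9}→6  {3,7,8,9}→12  {4,5,6,7}→1  {5,6,7,8}→4  {5,6,7,9}→4  {6,7,8,9}→12
  5 left: {0,1,2,3,9}→1  {1,2,3,7,9}→5  {1,2,3,8,9}→5  {2,3,6,7,9}→10  {2,3,7,8,9}→20  {3,5,6,7,9}→10  {3,6,7,8,9}→30  {4,5,6,7,8}→5  {4,5,6,7,9}→5  {5,6,7,8,9}→20
  6 left: {0,1,2,3,7,9}→6  {0,1,2,3,8,9}→6  {1,2,3,6,7,9}→15  {1,2,3,7,8,9}→30  {2,3,5,6,7,9}→20  {2,3,6,7,8,9}→60  {3,4,5,6,7,9}→15  {3,5,6,7,8,9}→60  {4,5,6,7,8,9}→30
  7 left: {0,1,2,3,6,7,9}→21  {0,1,2,3,7,8,9}→42  {1,2,3,5,6,7,9}→35  {1,2,3,6,7,8,9}→105  {2,3,4,5,6,7,9}→35  {2,3,5,6,7,8,9}→140  {3,4,5,6,7,8,9}→105
  8 left: {0,1,2,3,5,6,7,9}→56  {0,1,2,3,6,7,8,9}→168  {1,2,3,4,5,6,7,9}→70  {1,2,3,5,6,7,8,9}→280  {2,3,4,5,6,7,8,9}→280
  placing 0:c first → 630 extensions
  placing 4:b first → 504 extensions
  placing 8:a first → 126 extensions
total linear extensions = 1260

1260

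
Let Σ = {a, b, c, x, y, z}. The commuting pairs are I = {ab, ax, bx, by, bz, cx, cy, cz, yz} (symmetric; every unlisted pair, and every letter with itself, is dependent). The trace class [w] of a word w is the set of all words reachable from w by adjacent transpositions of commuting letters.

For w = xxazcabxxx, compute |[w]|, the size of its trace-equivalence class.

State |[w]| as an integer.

280

#0=x has no predecessor
#1=x depends on [0:x]
#2=a has no predecessor
#3=z depends on [1:x, 2:a]
#4=c depends on [2:a]
#5=a depends on [3:z, 4:c]
#6=b depends on [4:c]
#7=x depends on [3:z]
#8=x depends on [7:x]
#9=x depends on [8:x]
sources: [0:x, 2:a]
N(rest) = Σ N(rest − s) over sources s of rest; N(one piece) = 1:
  size 1 → [5]=1  [6]=1  [9]=1
  size 2 → [5,6]=2  [5,9]=2  [6,9]=2  [8,9]=1
  size 3 → [4,5,6]=2  [5,6,9]=6  [5,8,9]=3  [6,8,9]=3  [7,8,9]=1
  size 4 → [4,5,6,9]=8  [5,6,8,9]=12  [5,7,8,9]=4  [6,7,8,9]=4
  size 5 → [3,5,7,8,9]=4  [4,5,6,8,9]=20  [5,6,7,8,9]=20
  size 6 → [1,3,5,7,8,9]=4  [3,5,6,7,8,9]=24  [4,5,6,7,8,9]=40
  size 7 → [0,1,3,5,7,8,9]=4  [1,3,5,6,7,8,9]=28  [3,4,5,6,7,8,9]=64
  size 8 → [0,1,3,5,6,7,8,9]=32  [1,3,4,5,6,7,8,9]=92  [2,3,4,5,6,7,8,9]=64
  first=0(x) contributes 156
  first=2(a) contributes 124
|[w]| = 280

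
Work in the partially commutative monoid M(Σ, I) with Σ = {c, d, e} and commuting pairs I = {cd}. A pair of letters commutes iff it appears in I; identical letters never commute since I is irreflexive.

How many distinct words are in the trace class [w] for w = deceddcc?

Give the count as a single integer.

6

0(d) covers ∅
1(e) covers 0:d
2(c) covers 1:e
3(e) covers 2:c
4(d) covers 3:e
5(d) covers 4:d
6(c) covers 3:e
7(c) covers 6:c
floor of heap: 0:d
completions by unplaced set U, small U first (add the entries for U minus each lowest piece of U):
  |U|=1: {5}:1  {7}:1
  |U|=2: {4,5}:1  {5,7}:2  {6,7}:1
  |U|=3: {4,5,7}:3  {5,6,7}:3
  |U|=4: {4,5,6,7}:6
  |U|=5: {3,4,5,6,7}:6
  |U|=6: {2,3,4,5,6,7}:6
  start at 0(d): 6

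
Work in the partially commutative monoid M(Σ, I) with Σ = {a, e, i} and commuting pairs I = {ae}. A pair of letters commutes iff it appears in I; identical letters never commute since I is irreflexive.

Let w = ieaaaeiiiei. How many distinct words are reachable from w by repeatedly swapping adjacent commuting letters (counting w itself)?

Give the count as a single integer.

10

drop 0:i onto floor
drop 1:e onto {0:i}
drop 2:a onto {0:i}
drop 3:a onto {2:a}
drop 4:a onto {3:a}
drop 5:e onto {1:e}
drop 6:i onto {4:a, 5:e}
drop 7:i onto {6:i}
drop 8:i onto {7:i}
drop 9:e onto {8:i}
drop 10:i onto {9:e}
ground layer = {0:i}
drop-orders for the pieces not yet dropped (sum over which currently-grounded one goes next):
  1 to go: {10} 1
  2 to go: {9,10} 1
  3 to go: {8,9,10} 1
  4 to go: {7,8,9,10} 1
  5 to go: {6,7,8,9,10} 1
  6 to go: {4,6,7,8,9,10} 1  {5,6,7,8,9,10} 1
  7 to go: {1,5,6,7,8,9,10} 1  {3,4,6,7,8,9,10} 1  {4,5,6,7,8,9,10} 2
  8 to go: {1,4,5,6,7,8,9,10} 3  {2,3,4,6,7,8,9,10} 1  {3,4,5,6,7,8,9,10} 3
  9 to go: {1,3,4,5,6,7,8,9,10} 6  {2,3,4,5,6,7,8,9,10} 4
  if 0:i drops first: 10 orders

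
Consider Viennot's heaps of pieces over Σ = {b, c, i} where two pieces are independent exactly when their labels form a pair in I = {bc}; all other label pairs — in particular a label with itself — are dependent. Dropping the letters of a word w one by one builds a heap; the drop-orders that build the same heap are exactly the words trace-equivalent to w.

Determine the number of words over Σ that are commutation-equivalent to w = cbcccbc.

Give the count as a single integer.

21

0(c) covers ∅
1(b) covers ∅
2(c) covers 0:c
3(c) covers 2:c
4(c) covers 3:c
5(b) covers 1:b
6(c) covers 4:c
floor of heap: 0:c, 1:b
completions by unplaced set U, small U first (add the entries for U minus each lowest piece of U):
  |U|=1: {5}:1  {6}:1
  |U|=2: {1,5}:1  {4,6}:1  {5,6}:2
  |U|=3: {1,5,6}:3  {3,4,6}:1  {4,5,6}:3
  |U|=4: {1,4,5,6}:6  {2,3,4,6}:1  {3,4,5,6}:4
  |U|=5: {0,2,3,4,6}:1  {1,3,4,5,6}:10  {2,3,4,5,6}:5
  start at 0(c): 15
  start at 1(b): 6
sum over floor = 21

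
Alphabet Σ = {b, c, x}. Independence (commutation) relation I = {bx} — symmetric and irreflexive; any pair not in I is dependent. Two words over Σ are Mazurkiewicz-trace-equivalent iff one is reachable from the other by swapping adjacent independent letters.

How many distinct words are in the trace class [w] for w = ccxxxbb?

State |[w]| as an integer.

0(c) covers ∅
1(c) covers 0:c
2(x) covers 1:c
3(x) covers 2:x
4(x) covers 3:x
5(b) covers 1:c
6(b) covers 5:b
floor of heap: 0:c
completions by unplaced set U, small U first (add the entries for U minus each lowest piece of U):
  |U|=1: {4}:1  {6}:1
  |U|=2: {3,4}:1  {4,6}:2  {5,6}:1
  |U|=3: {2,3,4}:1  {3,4,6}:3  {4,5,6}:3
  |U|=4: {2,3,4,6}:4  {3,4,5,6}:6
  |U|=5: {2,3,4,5,6}:10
  start at 0(c): 10

10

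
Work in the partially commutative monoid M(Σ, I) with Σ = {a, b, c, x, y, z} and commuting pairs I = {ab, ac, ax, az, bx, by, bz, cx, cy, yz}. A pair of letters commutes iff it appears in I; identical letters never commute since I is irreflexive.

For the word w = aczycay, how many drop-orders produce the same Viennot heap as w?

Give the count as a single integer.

35

0(a) covers ∅
1(c) covers ∅
2(z) covers 1:c
3(y) covers 0:a
4(c) covers 2:z
5(a) covers 3:y
6(y) covers 5:a
floor of heap: 0:a, 1:c
completions by unplaced set U, small U first (add the entries for U minus each lowest piece of U):
  |U|=1: {4}:1  {6}:1
  |U|=2: {2,4}:1  {4,6}:2  {5,6}:1
  |U|=3: {1,2,4}:1  {2,4,6}:3  {3,5,6}:1  {4,5,6}:3
  |U|=4: {0,3,5,6}:1  {1,2,4,6}:4  {2,4,5,6}:6  {3,4,5,6}:4
  |U|=5: {0,3,4,5,6}:5  {1,2,4,5,6}:10  {2,3,4,5,6}:10
  start at 0(a): 20
  start at 1(c): 15
sum over floor = 35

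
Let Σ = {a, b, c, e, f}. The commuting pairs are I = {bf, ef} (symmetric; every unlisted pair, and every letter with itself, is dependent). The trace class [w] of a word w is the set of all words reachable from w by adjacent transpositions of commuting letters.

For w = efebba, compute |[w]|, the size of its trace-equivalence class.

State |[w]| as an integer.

5

piece 0:e — minimal
piece 1:f — minimal
piece 2:e rests on {0:e}
piece 3:b rests on {2:e}
piece 4:b rests on {3:b}
piece 5:a rests on {1:f, 4:b}
minimal pieces: {0:e, 1:f}
ways to finish when only these pieces remain (= sum over removing one remaining piece with nothing left below it):
  1 left: {5}→1
  2 left: {1,5}→1  {4,5}→1
  3 left: {1,4,5}→2  {3,4,5}→1
  4 left: {1,3,4,5}→3  {2,3,4,5}→1
  placing 0:e first → 4 extensions
  placing 1:f first → 1 extensions
total linear extensions = 5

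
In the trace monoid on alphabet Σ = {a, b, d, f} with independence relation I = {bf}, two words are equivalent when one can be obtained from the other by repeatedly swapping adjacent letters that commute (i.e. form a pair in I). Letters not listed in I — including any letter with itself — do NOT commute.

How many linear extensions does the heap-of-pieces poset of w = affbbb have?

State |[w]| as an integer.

0(a) covers ∅
1(f) covers 0:a
2(f) covers 1:f
3(b) covers 0:a
4(b) covers 3:b
5(b) covers 4:b
floor of heap: 0:a
completions by unplaced set U, small U first (add the entries for U minus each lowest piece of U):
  |U|=1: {2}:1  {5}:1
  |U|=2: {1,2}:1  {2,5}:2  {4,5}:1
  |U|=3: {1,2,5}:3  {2,4,5}:3  {3,4,5}:1
  |U|=4: {1,2,4,5}:6  {2,3,4,5}:4
  start at 0(a): 10

10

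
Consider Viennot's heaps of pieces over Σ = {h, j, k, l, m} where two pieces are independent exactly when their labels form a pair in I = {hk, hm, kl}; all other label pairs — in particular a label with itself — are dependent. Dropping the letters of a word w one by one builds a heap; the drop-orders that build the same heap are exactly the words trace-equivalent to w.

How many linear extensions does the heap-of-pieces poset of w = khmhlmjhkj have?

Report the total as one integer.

drop 0:k onto floor
drop 1:h onto floor
drop 2:m onto {0:k}
drop 3:h onto {1:h}
drop 4:l onto {2:m, 3:h}
drop 5:m onto {4:l}
drop 6:j onto {5:m}
drop 7:h onto {6:j}
drop 8:k onto {6:j}
drop 9:j onto {7:h, 8:k}
ground layer = {0:k, 1:h}
drop-orders for the pieces not yet dropped (sum over which currently-grounded one goes next):
  1 to go: {9} 1
  2 to go: {7,9} 1  {8,9} 1
  3 to go: {7,8,9} 2
  4 to go: {6,7,8,9} 2
  5 to go: {5,6,7,8,9} 2
  6 to go: {4,5,6,7,8,9} 2
  7 to go: {2,4,5,6,7,8,9} 2  {3,4,5,6,7,8,9} 2
  8 to go: {0,2,4,5,6,7,8,9} 2  {1,3,4,5,6,7,8,9} 2  {2,3,4,5,6,7,8,9} 4
  if 0:k drops first: 6 orders
  if 1:h drops first: 6 orders
heap linearizations: 12

12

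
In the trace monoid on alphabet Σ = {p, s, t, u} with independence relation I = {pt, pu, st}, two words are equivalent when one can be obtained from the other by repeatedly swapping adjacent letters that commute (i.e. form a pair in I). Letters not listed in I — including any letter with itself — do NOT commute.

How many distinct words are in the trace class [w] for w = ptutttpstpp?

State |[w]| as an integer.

371

piece 0:p — minimal
piece 1:t — minimal
piece 2:u rests on {1:t}
piece 3:t rests on {2:u}
piece 4:t rests on {3:t}
piece 5:t rests on {4:t}
piece 6:p rests on {0:p}
piece 7:s rests on {2:u, 6:p}
piece 8:t rests on {5:t}
piece 9:p rests on {7:s}
piece 10:p rests on {9:p}
minimal pieces: {0:p, 1:t}
ways to finish when only these pieces remain (= sum over removing one remaining piece with nothing left below it):
  1 left: {8}→1  {10}→1
  2 left: {5,8}→1  {8,10}→2  {9,10}→1
  3 left: {4,5,8}→1  {5,8,10}→3  {7,9,10}→1  {8,9,10}→3
  4 left: {3,4,5,8}→1  {4,5,8,10}→4  {5,8,9,10}→6  {6,7,9,10}→1  {7,8,9,10}→4
  5 left: {0,6,7,9,10}→1  {3,4,5,8,10}→5  {4,5,8,9,10}→10  {5,7,8,9,10}→10  {6,7,8,9,10}→5
  6 left: {0,6,7,8,9,10}→6  {3,4,5,8,9,10}→15  {4,5,7,8,9,10}→20  {5,6,7,8,9,10}→15
  7 left: {0,5,6,7,8,9,10}→21  {3,4,5,7,8,9,10}→35  {4,5,6,7,8,9,10}→35
  8 left: {0,4,5,6,7,8,9,10}→56  {2,3,4,5,7,8,9,10}→35  {3,4,5,6,7,8,9,10}→70
  9 left: {0,3,4,5,6,7,8,9,10}→126  {1,2,3,4,5,7,8,9,10}→35  {2,3,4,5,6,7,8,9,10}→105
  placing 0:p first → 140 extensions
  placing 1:t first → 231 extensions
total linear extensions = 371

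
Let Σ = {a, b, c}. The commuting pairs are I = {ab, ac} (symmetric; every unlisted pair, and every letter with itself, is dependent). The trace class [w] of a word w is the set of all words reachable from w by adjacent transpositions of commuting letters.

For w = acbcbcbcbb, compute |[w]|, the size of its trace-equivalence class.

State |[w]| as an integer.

10

drop 0:a onto floor
drop 1:c onto floor
drop 2:b onto {1:c}
drop 3:c onto {2:b}
drop 4:b onto {3:c}
drop 5:c onto {4:b}
drop 6:b onto {5:c}
drop 7:c onto {6:b}
drop 8:b onto {7:c}
drop 9:b onto {8:b}
ground layer = {0:a, 1:c}
drop-orders for the pieces not yet dropped (sum over which currently-grounded one goes next):
  1 to go: {0} 1  {9} 1
  2 to go: {0,9} 2  {8,9} 1
  3 to go: {0,8,9} 3  {7,8,9} 1
  4 to go: {0,7,8,9} 4  {6,7,8,9} 1
  5 to go: {0,6,7,8,9} 5  {5,6,7,8,9} 1
  6 to go: {0,5,6,7,8,9} 6  {4,5,6,7,8,9} 1
  7 to go: {0,4,5,6,7,8,9} 7  {3,4,5,6,7,8,9} 1
  8 to go: {0,3,4,5,6,7,8,9} 8  {2,3,4,5,6,7,8,9} 1
  if 0:a drops first: 1 orders
  if 1:c drops first: 9 orders
heap linearizations: 10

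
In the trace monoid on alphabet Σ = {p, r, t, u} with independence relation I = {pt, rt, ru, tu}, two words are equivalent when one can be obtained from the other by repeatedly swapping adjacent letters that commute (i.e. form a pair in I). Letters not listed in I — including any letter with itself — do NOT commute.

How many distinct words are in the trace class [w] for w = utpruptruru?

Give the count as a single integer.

660

drop 0:u onto floor
drop 1:t onto floor
drop 2:p onto {0:u}
drop 3:r onto {2:p}
drop 4:u onto {2:p}
drop 5:p onto {3:r, 4:u}
drop 6:t onto {1:t}
drop 7:r onto {5:p}
drop 8:u onto {5:p}
drop 9:r onto {7:r}
drop 10:u onto {8:u}
ground layer = {0:u, 1:t}
drop-orders for the pieces not yet dropped (sum over which currently-grounded one goes next):
  1 to go: {6} 1  {9} 1  {10} 1
  2 to go: {1,6} 1  {6,9} 2  {6,10} 2  {7,9} 1  {8,10} 1  {9,10} 2
  3 to go: {1,6,9} 3  {1,6,10} 3  {6,7,9} 3  {6,8,10} 3  {6,9,10} 6  {7,9,10} 3  {8,9,10} 3
  4 to go: {1,6,7,9} 6  {1,6,8,10} 6  {1,6,9,10} 12  {6,7,9,10} 12  {6,8,9,10} 12  {7,8,9,10} 6
  5 to go: {1,6,7,9,10} 30  {1,6,8,9,10} 30  {5,7,8,9,10} 6  {6,7,8,9,10} 30
  6 to go: {1,6,7,8,9,10} 90  {3,5,7,8,9,10} 6  {4,5,7,8,9,10} 6  {5,6,7,8,9,10} 36
  7 to go: {1,5,6,7,8,9,10} 126  {3,4,5,7,8,9,10} 12  {3,5,6,7,8,9,10} 42  {4,5,6,7,8,9,10} 42
  8 to go: {1,3,5,6,7,8,9,10} 168  {1,4,5,6,7,8,9,10} 168  {2,3,4,5,7,8,9,10} 12  {3,4,5,6,7,8,9,10} 96
  9 to go: {0,2,3,4,5,7,8,9,10} 12  {1,3,4,5,6,7,8,9,10} 432  {2,3,4,5,6,7,8,9,10} 108
  if 0:u drops first: 540 orders
  if 1:t drops first: 120 orders
heap linearizations: 660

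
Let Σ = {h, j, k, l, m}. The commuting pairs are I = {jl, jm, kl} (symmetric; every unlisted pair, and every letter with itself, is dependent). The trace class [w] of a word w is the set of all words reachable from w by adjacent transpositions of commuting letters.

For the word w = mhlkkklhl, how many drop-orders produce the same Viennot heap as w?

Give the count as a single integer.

10

0(m) covers ∅
1(h) covers 0:m
2(l) covers 1:h
3(k) covers 1:h
4(k) covers 3:k
5(k) covers 4:k
6(l) covers 2:l
7(h) covers 5:k, 6:l
8(l) covers 7:h
floor of heap: 0:m
completions by unplaced set U, small U first (add the entries for U minus each lowest piece of U):
  |U|=1: {8}:1
  |U|=2: {7,8}:1
  |U|=3: {5,7,8}:1  {6,7,8}:1
  |U|=4: {2,6,7,8}:1  {4,5,7,8}:1  {5,6,7,8}:2
  |U|=5: {2,5,6,7,8}:3  {3,4,5,7,8}:1  {4,5,6,7,8}:3
  |U|=6: {2,4,5,6,7,8}:6  {3,4,5,6,7,8}:4
  |U|=7: {2,3,4,5,6,7,8}:10
  start at 0(m): 10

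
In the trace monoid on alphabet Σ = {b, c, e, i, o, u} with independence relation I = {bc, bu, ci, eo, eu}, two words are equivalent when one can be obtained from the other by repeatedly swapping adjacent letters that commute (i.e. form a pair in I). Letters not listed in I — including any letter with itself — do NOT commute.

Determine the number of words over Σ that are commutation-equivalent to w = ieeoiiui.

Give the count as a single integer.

3

#0=i has no predecessor
#1=e depends on [0:i]
#2=e depends on [1:e]
#3=o depends on [0:i]
#4=i depends on [2:e, 3:o]
#5=i depends on [4:i]
#6=u depends on [5:i]
#7=i depends on [6:u]
sources: [0:i]
N(rest) = Σ N(rest − s) over sources s of rest; N(one piece) = 1:
  size 1 → [7]=1
  size 2 → [6,7]=1
  size 3 → [5,6,7]=1
  size 4 → [4,5,6,7]=1
  size 5 → [2,4,5,6,7]=1  [3,4,5,6,7]=1
  size 6 → [1,2,4,5,6,7]=1  [2,3,4,5,6,7]=2
  first=0(i) contributes 3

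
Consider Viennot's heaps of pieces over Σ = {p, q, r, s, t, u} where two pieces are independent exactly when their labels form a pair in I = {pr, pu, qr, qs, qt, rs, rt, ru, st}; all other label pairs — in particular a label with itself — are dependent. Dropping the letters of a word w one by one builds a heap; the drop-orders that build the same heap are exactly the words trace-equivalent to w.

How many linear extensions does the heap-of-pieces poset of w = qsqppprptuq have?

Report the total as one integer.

#0=q has no predecessor
#1=s has no predecessor
#2=q depends on [0:q]
#3=p depends on [1:s, 2:q]
#4=p depends on [3:p]
#5=p depends on [4:p]
#6=r has no predecessor
#7=p depends on [5:p]
#8=t depends on [7:p]
#9=u depends on [8:t]
#10=q depends on [9:u]
sources: [0:q, 1:s, 6:r]
N(rest) = Σ N(rest − s) over sources s of rest; N(one piece) = 1:
  size 1 → [6]=1  [10]=1
  size 2 → [6,10]=2  [9,10]=1
  size 3 → [6,9,10]=3  [8,9,10]=1
  size 4 → [6,8,9,10]=4  [7,8,9,10]=1
  size 5 → [5,7,8,9,10]=1  [6,7,8,9,10]=5
  size 6 → [4,5,7,8,9,10]=1  [5,6,7,8,9,10]=6
  size 7 → [3,4,5,7,8,9,10]=1  [4,5,6,7,8,9,10]=7
  size 8 → [1,3,4,5,7,8,9,10]=1  [2,3,4,5,7,8,9,10]=1  [3,4,5,6,7,8,9,10]=8
  size 9 → [0,2,3,4,5,7,8,9,10]=1  [1,2,3,4,5,7,8,9,10]=2  [1,3,4,5,6,7,8,9,10]=9  [2,3,4,5,6,7,8,9,10]=9
  first=0(q) contributes 20
  first=1(s) contributes 10
  first=6(r) contributes 3
|[w]| = 33

33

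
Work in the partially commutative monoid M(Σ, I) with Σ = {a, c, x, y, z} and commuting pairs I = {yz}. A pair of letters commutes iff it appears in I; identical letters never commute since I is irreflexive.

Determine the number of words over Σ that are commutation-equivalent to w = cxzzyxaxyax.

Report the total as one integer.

3

0(c) covers ∅
1(x) covers 0:c
2(z) covers 1:x
3(z) covers 2:z
4(y) covers 1:x
5(x) covers 3:z, 4:y
6(a) covers 5:x
7(x) covers 6:a
8(y) covers 7:x
9(a) covers 8:y
10(x) covers 9:a
floor of heap: 0:c
completions by unplaced set U, small U first (add the entries for U minus each lowest piece of U):
  |U|=1: {10}:1
  |U|=2: {9,10}:1
  |U|=3: {8,9,10}:1
  |U|=4: {7,8,9,10}:1
  |U|=5: {6,7,8,9,10}:1
  |U|=6: {5,6,7,8,9,10}:1
  |U|=7: {3,5,6,7,8,9,10}:1  {4,5,6,7,8,9,10}:1
  |U|=8: {2,3,5,6,7,8,9,10}:1  {3,4,5,6,7,8,9,10}:2
  |U|=9: {2,3,4,5,6,7,8,9,10}:3
  start at 0(c): 3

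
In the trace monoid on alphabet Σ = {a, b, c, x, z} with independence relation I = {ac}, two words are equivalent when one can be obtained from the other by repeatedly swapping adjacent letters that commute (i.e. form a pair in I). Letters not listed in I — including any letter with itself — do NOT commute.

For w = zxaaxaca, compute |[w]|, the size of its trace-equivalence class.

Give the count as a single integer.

piece 0:z — minimal
piece 1:x rests on {0:z}
piece 2:a rests on {1:x}
piece 3:a rests on {2:a}
piece 4:x rests on {3:a}
piece 5:a rests on {4:x}
piece 6:c rests on {4:x}
piece 7:a rests on {5:a}
minimal pieces: {0:z}
ways to finish when only these pieces remain (= sum over removing one remaining piece with nothing left below it):
  1 left: {6}→1  {7}→1
  2 left: {5,7}→1  {6,7}→2
  3 left: {5,6,7}→3
  4 left: {4,5,6,7}→3
  5 left: {3,4,5,6,7}→3
  6 left: {2,3,4,5,6,7}→3
  placing 0:z first → 3 extensions

3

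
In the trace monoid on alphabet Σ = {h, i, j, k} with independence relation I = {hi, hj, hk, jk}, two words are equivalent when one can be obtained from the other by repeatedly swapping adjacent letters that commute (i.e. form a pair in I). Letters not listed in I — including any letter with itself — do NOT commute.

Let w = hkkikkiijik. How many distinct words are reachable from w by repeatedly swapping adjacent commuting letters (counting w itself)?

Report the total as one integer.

11

drop 0:h onto floor
drop 1:k onto floor
drop 2:k onto {1:k}
drop 3:i onto {2:k}
drop 4:k onto {3:i}
drop 5:k onto {4:k}
drop 6:i onto {5:k}
drop 7:i onto {6:i}
drop 8:j onto {7:i}
drop 9:i onto {8:j}
drop 10:k onto {9:i}
ground layer = {0:h, 1:k}
drop-orders for the pieces not yet dropped (sum over which currently-grounded one goes next):
  1 to go: {0} 1  {10} 1
  2 to go: {0,10} 2  {9,10} 1
  3 to go: {0,9,10} 3  {8,9,10} 1
  4 to go: {0,8,9,10} 4  {7,8,9,10} 1
  5 to go: {0,7,8,9,10} 5  {6,7,8,9,10} 1
  6 to go: {0,6,7,8,9,10} 6  {5,6,7,8,9,10} 1
  7 to go: {0,5,6,7,8,9,10} 7  {4,5,6,7,8,9,10} 1
  8 to go: {0,4,5,6,7,8,9,10} 8  {3,4,5,6,7,8,9,10} 1
  9 to go: {0,3,4,5,6,7,8,9,10} 9  {2,3,4,5,6,7,8,9,10} 1
  if 0:h drops first: 1 orders
  if 1:k drops first: 10 orders
heap linearizations: 11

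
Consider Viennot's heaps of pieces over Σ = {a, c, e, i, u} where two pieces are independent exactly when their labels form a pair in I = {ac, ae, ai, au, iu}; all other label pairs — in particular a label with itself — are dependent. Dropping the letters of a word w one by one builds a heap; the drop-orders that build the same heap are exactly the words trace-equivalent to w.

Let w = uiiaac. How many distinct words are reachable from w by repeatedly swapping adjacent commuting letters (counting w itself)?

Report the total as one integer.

45

0(u) covers ∅
1(i) covers ∅
2(i) covers 1:i
3(a) covers ∅
4(a) covers 3:a
5(c) covers 0:u, 2:i
floor of heap: 0:u, 1:i, 3:a
completions by unplaced set U, small U first (add the entries for U minus each lowest piece of U):
  |U|=1: {4}:1  {5}:1
  |U|=2: {0,5}:1  {2,5}:1  {3,4}:1  {4,5}:2
  |U|=3: {0,2,5}:2  {0,4,5}:3  {1,2,5}:1  {2,4,5}:3  {3,4,5}:3
  |U|=4: {0,1,2,5}:3  {0,2,4,5}:8  {0,3,4,5}:6  {1,2,4,5}:4  {2,3,4,5}:6
  start at 0(u): 10
  start at 1(i): 20
  start at 3(a): 15
sum over floor = 45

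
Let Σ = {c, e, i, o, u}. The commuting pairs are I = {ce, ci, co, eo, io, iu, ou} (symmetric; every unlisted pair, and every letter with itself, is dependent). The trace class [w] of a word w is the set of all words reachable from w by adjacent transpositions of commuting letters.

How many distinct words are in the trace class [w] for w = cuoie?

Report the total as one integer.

15

#0=c has no predecessor
#1=u depends on [0:c]
#2=o has no predecessor
#3=i has no predecessor
#4=e depends on [1:u, 3:i]
sources: [0:c, 2:o, 3:i]
N(rest) = Σ N(rest − s) over sources s of rest; N(one piece) = 1:
  size 1 → [2]=1  [4]=1
  size 2 → [1,4]=1  [2,4]=2  [3,4]=1
  size 3 → [0,1,4]=1  [1,2,4]=3  [1,3,4]=2  [2,3,4]=3
  first=0(c) contributes 8
  first=2(o) contributes 3
  first=3(i) contributes 4
|[w]| = 15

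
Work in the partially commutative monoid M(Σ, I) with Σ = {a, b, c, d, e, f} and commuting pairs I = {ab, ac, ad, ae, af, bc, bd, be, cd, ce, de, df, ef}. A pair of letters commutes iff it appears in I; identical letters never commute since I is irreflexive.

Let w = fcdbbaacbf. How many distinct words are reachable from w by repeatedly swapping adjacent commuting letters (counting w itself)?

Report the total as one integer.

drop 0:f onto floor
drop 1:c onto {0:f}
drop 2:d onto floor
drop 3:b onto {0:f}
drop 4:b onto {3:b}
drop 5:a onto floor
drop 6:a onto {5:a}
drop 7:c onto {1:c}
drop 8:b onto {4:b}
drop 9:f onto {7:c, 8:b}
ground layer = {0:f, 2:d, 5:a}
drop-orders for the pieces not yet dropped (sum over which currently-grounded one goes next):
  1 to go: {2} 1  {6} 1  {9} 1
  2 to go: {2,6} 2  {2,9} 2  {5,6} 1  {6,9} 2  {7,9} 1  {8,9} 1
  3 to go: {1,7,9} 1  {2,5,6} 3  {2,6,9} 6  {2,7,9} 3  {2,8,9} 3  {4,8,9} 1  {5,6,9} 3  {6,7,9} 3  {6,8,9} 3  {7,8,9} 2
  4 to go: {1,2,7,9} 4  {1,6,7,9} 4  {1,7,8,9} 3  {2,4,8,9} 4  {2,5,6,9} 12  {2,6,7,9} 12  {2,6,8,9} 12  {2,7,8,9} 8  {3,4,8,9} 1  {4,6,8,9} 4  {4,7,8,9} 3  {5,6,7,9} 6  {5,6,8,9} 6  {6,7,8,9} 8
  5 to go: {1,2,6,7,9} 20  {1,2,7,8,9} 15  {1,4,7,8,9} 6  {1,5,6,7,9} 10  {1,6,7,8,9} 15  {2,3,4,8,9} 5  {2,4,6,8,9} 20  {2,4,7,8,9} 15  {2,5,6,7,9} 30  {2,5,6,8,9} 30  {2,6,7,8,9} 40  {3,4,6,8,9} 5  {3,4,7,8,9} 4  {4,5,6,8,9} 10  {4,6,7,8,9} 15  {5,6,7,8,9} 20
  6 to go: {1,2,4,7,8,9} 36  {1,2,5,6,7,9} 60  {1,2,6,7,8,9} 90  {1,3,4,7,8,9} 10  {1,4,6,7,8,9} 36  {1,5,6,7,8,9} 45  {2,3,4,6,8,9} 30  {2,3,4,7,8,9} 24  {2,4,5,6,8,9} 60  {2,4,6,7,8,9} 90  {2,5,6,7,8,9} 120  {3,4,5,6,8,9} 15  {3,4,6,7,8,9} 24  {4,5,6,7,8,9} 45
  7 to go: {0,1,3,4,7,8,9} 10  {1,2,3,4,7,8,9} 70  {1,2,4,6,7,8,9} 252  {1,2,5,6,7,8,9} 315  {1,3,4,6,7,8,9} 70  {1,4,5,6,7,8,9} 126  {2,3,4,5,6,8,9} 105  {2,3,4,6,7,8,9} 168  {2,4,5,6,7,8,9} 315  {3,4,5,6,7,8,9} 84
  8 to go: {0,1,2,3,4,7,8,9} 80  {0,1,3,4,6,7,8,9} 80  {1,2,3,4,6,7,8,9} 560  {1,2,4,5,6,7,8,9} 1008  {1,3,4,5,6,7,8,9} 280  {2,3,4,5,6,7,8,9} 672
  if 0:f drops first: 2520 orders
  if 2:d drops first: 360 orders
  if 5:a drops first: 720 orders
heap linearizations: 3600

3600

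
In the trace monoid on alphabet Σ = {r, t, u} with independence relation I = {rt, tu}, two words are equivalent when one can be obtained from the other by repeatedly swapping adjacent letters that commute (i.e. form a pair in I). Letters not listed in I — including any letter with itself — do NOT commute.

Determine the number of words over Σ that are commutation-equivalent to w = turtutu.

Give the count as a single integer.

piece 0:t — minimal
piece 1:u — minimal
piece 2:r rests on {1:u}
piece 3:t rests on {0:t}
piece 4:u rests on {2:r}
piece 5:t rests on {3:t}
piece 6:u rests on {4:u}
minimal pieces: {0:t, 1:u}
ways to finish when only these pieces remain (= sum over removing one remaining piece with nothing left below it):
  1 left: {5}→1  {6}→1
  2 left: {3,5}→1  {4,6}→1  {5,6}→2
  3 left: {0,3,5}→1  {2,4,6}→1  {3,5,6}→3  {4,5,6}→3
  4 left: {0,3,5,6}→4  {1,2,4,6}→1  {2,4,5,6}→4  {3,4,5,6}→6
  5 left: {0,3,4,5,6}→10  {1,2,4,5,6}→5  {2,3,4,5,6}→10
  placing 0:t first → 15 extensions
  placing 1:u first → 20 extensions
total linear extensions = 35

35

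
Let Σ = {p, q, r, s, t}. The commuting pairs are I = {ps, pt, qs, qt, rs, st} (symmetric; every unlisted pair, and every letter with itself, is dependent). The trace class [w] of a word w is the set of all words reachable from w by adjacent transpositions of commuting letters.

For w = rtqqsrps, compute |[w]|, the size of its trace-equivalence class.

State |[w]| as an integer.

#0=r has no predecessor
#1=t depends on [0:r]
#2=q depends on [0:r]
#3=q depends on [2:q]
#4=s has no predecessor
#5=r depends on [1:t, 3:q]
#6=p depends on [5:r]
#7=s depends on [4:s]
sources: [0:r, 4:s]
N(rest) = Σ N(rest − s) over sources s of rest; N(one piece) = 1:
  size 1 → [6]=1  [7]=1
  size 2 → [4,7]=1  [5,6]=1  [6,7]=2
  size 3 → [1,5,6]=1  [3,5,6]=1  [4,6,7]=3  [5,6,7]=3
  size 4 → [1,3,5,6]=2  [1,5,6,7]=4  [2,3,5,6]=1  [3,5,6,7]=4  [4,5,6,7]=6
  size 5 → [1,2,3,5,6]=3  [1,3,5,6,7]=10  [1,4,5,6,7]=10  [2,3,5,6,7]=5  [3,4,5,6,7]=10
  size 6 → [0,1,2,3,5,6]=3  [1,2,3,5,6,7]=18  [1,3,4,5,6,7]=30  [2,3,4,5,6,7]=15
  first=0(r) contributes 63
  first=4(s) contributes 21
|[w]| = 84

84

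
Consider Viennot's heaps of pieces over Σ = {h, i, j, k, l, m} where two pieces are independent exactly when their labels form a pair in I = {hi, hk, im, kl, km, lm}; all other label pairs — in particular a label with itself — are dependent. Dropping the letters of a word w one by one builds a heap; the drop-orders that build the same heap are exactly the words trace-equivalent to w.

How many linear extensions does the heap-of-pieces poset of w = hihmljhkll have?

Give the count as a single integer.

0(h) covers ∅
1(i) covers ∅
2(h) covers 0:h
3(m) covers 2:h
4(l) covers 1:i, 2:h
5(j) covers 3:m, 4:l
6(h) covers 5:j
7(k) covers 5:j
8(l) covers 6:h
9(l) covers 8:l
floor of heap: 0:h, 1:i
completions by unplaced set U, small U first (add the entries for U minus each lowest piece of U):
  |U|=1: {7}:1  {9}:1
  |U|=2: {7,9}:2  {8,9}:1
  |U|=3: {6,8,9}:1  {7,8,9}:3
  |U|=4: {6,7,8,9}:4
  |U|=5: {5,6,7,8,9}:4
  |U|=6: {3,5,6,7,8,9}:4  {4,5,6,7,8,9}:4
  |U|=7: {1,4,5,6,7,8,9}:4  {3,4,5,6,7,8,9}:8
  |U|=8: {1,3,4,5,6,7,8,9}:12  {2,3,4,5,6,7,8,9}:8
  start at 0(h): 20
  start at 1(i): 8
sum over floor = 28

28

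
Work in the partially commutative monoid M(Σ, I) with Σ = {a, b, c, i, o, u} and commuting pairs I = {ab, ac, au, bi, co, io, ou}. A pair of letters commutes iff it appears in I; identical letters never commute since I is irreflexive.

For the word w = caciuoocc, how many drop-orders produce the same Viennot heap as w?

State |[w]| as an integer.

0(c) covers ∅
1(a) covers ∅
2(c) covers 0:c
3(i) covers 1:a, 2:c
4(u) covers 3:i
5(o) covers 1:a
6(o) covers 5:o
7(c) covers 4:u
8(c) covers 7:c
floor of heap: 0:c, 1:a
completions by unplaced set U, small U first (add the entries for U minus each lowest piece of U):
  |U|=1: {6}:1  {8}:1
  |U|=2: {5,6}:1  {6,8}:2  {7,8}:1
  |U|=3: {4,7,8}:1  {5,6,8}:3  {6,7,8}:3
  |U|=4: {3,4,7,8}:1  {4,6,7,8}:4  {5,6,7,8}:6
  |U|=5: {2,3,4,7,8}:1  {3,4,6,7,8}:5  {4,5,6,7,8}:10
  |U|=6: {0,2,3,4,7,8}:1  {2,3,4,6,7,8}:6  {3,4,5,6,7,8}:15
  |U|=7: {0,2,3,4,6,7,8}:7  {1,3,4,5,6,7,8}:15  {2,3,4,5,6,7,8}:21
  start at 0(c): 36
  start at 1(a): 28
sum over floor = 64

64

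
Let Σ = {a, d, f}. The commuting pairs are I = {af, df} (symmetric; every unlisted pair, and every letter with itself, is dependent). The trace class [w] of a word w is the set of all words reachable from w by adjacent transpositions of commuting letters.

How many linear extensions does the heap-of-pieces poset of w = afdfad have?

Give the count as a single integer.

15

piece 0:a — minimal
piece 1:f — minimal
piece 2:d rests on {0:a}
piece 3:f rests on {1:f}
piece 4:a rests on {2:d}
piece 5:d rests on {4:a}
minimal pieces: {0:a, 1:f}
ways to finish when only these pieces remain (= sum over removing one remaining piece with nothing left below it):
  1 left: {3}→1  {5}→1
  2 left: {1,3}→1  {3,5}→2  {4,5}→1
  3 left: {1,3,5}→3  {2,4,5}→1  {3,4,5}→3
  4 left: {0,2,4,5}→1  {1,3,4,5}→6  {2,3,4,5}→4
  placing 0:a first → 10 extensions
  placing 1:f first → 5 extensions
total linear extensions = 15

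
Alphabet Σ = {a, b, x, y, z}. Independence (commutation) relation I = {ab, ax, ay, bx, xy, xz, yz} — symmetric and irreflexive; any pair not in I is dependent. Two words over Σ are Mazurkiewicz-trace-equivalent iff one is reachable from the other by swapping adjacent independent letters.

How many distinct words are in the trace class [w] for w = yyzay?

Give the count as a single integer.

10

#0=y has no predecessor
#1=y depends on [0:y]
#2=z has no predecessor
#3=a depends on [2:z]
#4=y depends on [1:y]
sources: [0:y, 2:z]
N(rest) = Σ N(rest − s) over sources s of rest; N(one piece) = 1:
  size 1 → [3]=1  [4]=1
  size 2 → [1,4]=1  [2,3]=1  [3,4]=2
  size 3 → [0,1,4]=1  [1,3,4]=3  [2,3,4]=3
  first=0(y) contributes 6
  first=2(z) contributes 4
|[w]| = 10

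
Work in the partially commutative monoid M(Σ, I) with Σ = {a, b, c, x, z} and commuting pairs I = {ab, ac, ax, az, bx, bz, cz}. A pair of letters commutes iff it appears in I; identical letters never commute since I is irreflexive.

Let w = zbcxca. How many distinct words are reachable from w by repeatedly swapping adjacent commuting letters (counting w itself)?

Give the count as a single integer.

#0=z has no predecessor
#1=b has no predecessor
#2=c depends on [1:b]
#3=x depends on [0:z, 2:c]
#4=c depends on [3:x]
#5=a has no predecessor
sources: [0:z, 1:b, 5:a]
N(rest) = Σ N(rest − s) over sources s of rest; N(one piece) = 1:
  size 1 → [4]=1  [5]=1
  size 2 → [3,4]=1  [4,5]=2
  size 3 → [0,3,4]=1  [2,3,4]=1  [3,4,5]=3
  size 4 → [0,2,3,4]=2  [0,3,4,5]=4  [1,2,3,4]=1  [2,3,4,5]=4
  first=0(z) contributes 5
  first=1(b) contributes 10
  first=5(a) contributes 3
|[w]| = 18

18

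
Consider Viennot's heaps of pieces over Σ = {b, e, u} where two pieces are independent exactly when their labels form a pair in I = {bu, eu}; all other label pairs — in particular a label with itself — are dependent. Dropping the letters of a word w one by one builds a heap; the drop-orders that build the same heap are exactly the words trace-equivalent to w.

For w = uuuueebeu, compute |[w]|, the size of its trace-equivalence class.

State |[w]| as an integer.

126

piece 0:u — minimal
piece 1:u rests on {0:u}
piece 2:u rests on {1:u}
piece 3:u rests on {2:u}
piece 4:e — minimal
piece 5:e rests on {4:e}
piece 6:b rests on {5:e}
piece 7:e rests on {6:b}
piece 8:u rests on {3:u}
minimal pieces: {0:u, 4:e}
ways to finish when only these pieces remain (= sum over removing one remaining piece with nothing left below it):
  1 left: {7}→1  {8}→1
  2 left: {3,8}→1  {6,7}→1  {7,8}→2
  3 left: {2,3,8}→1  {3,7,8}→3  {5,6,7}→1  {6,7,8}→3
  4 left: {1,2,3,8}→1  {2,3,7,8}→4  {3,6,7,8}→6  {4,5,6,7}→1  {5,6,7,8}→4
  5 left: {0,1,2,3,8}→1  {1,2,3,7,8}→5  {2,3,6,7,8}→10  {3,5,6,7,8}→10  {4,5,6,7,8}→5
  6 left: {0,1,2,3,7,8}→6  {1,2,3,6,7,8}→15  {2,3,5,6,7,8}→20  {3,4,5,6,7,8}→15
  7 left: {0,1,2,3,6,7,8}→21  {1,2,3,5,6,7,8}→35  {2,3,4,5,6,7,8}→35
  placing 0:u first → 70 extensions
  placing 4:e first → 56 extensions
total linear extensions = 126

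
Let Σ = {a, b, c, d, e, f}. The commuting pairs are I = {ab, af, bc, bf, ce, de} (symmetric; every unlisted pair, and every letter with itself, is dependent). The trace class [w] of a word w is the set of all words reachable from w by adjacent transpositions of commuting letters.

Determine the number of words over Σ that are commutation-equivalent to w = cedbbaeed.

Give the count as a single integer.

#0=c has no predecessor
#1=e has no predecessor
#2=d depends on [0:c]
#3=b depends on [1:e, 2:d]
#4=b depends on [3:b]
#5=a depends on [1:e, 2:d]
#6=e depends on [4:b, 5:a]
#7=e depends on [6:e]
#8=d depends on [4:b, 5:a]
sources: [0:c, 1:e]
N(rest) = Σ N(rest − s) over sources s of rest; N(one piece) = 1:
  size 1 → [7]=1  [8]=1
  size 2 → [6,7]=1  [7,8]=2
  size 3 → [6,7,8]=3
  size 4 → [4,6,7,8]=3  [5,6,7,8]=3
  size 5 → [3,4,6,7,8]=3  [4,5,6,7,8]=6
  size 6 → [3,4,5,6,7,8]=9
  size 7 → [1,3,4,5,6,7,8]=9  [2,3,4,5,6,7,8]=9
  first=0(c) contributes 18
  first=1(e) contributes 9
|[w]| = 27

27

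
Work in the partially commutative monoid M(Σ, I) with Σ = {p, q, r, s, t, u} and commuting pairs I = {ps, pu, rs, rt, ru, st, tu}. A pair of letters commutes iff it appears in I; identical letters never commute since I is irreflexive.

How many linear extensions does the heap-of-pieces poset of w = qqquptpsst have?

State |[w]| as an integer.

35

0(q) covers ∅
1(q) covers 0:q
2(q) covers 1:q
3(u) covers 2:q
4(p) covers 2:q
5(t) covers 4:p
6(p) covers 5:t
7(s) covers 3:u
8(s) covers 7:s
9(t) covers 6:p
floor of heap: 0:q
completions by unplaced set U, small U first (add the entries for U minus each lowest piece of U):
  |U|=1: {8}:1  {9}:1
  |U|=2: {6,9}:1  {7,8}:1  {8,9}:2
  |U|=3: {3,7,8}:1  {5,6,9}:1  {6,8,9}:3  {7,8,9}:3
  |U|=4: {3,7,8,9}:4  {4,5,6,9}:1  {5,6,8,9}:4  {6,7,8,9}:6
  |U|=5: {3,6,7,8,9}:10  {4,5,6,8,9}:5  {5,6,7,8,9}:10
  |U|=6: {3,5,6,7,8,9}:20  {4,5,6,7,8,9}:15
  |U|=7: {3,4,5,6,7,8,9}:35
  |U|=8: {2,3,4,5,6,7,8,9}:35
  start at 0(q): 35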